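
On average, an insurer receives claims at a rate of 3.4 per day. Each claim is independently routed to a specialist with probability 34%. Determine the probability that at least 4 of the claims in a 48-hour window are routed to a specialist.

0.2031

Thinning: the claims that are routed to a specialist themselves form a Poisson process with rate 0.34 × 3.4 = 1.156 per day.
Over the interval, μ = 1.156 × 2 = 2.312 (a 48-hour window = 2 days).
P(N ≥ 4) = 1 − P(N ≤ 3) ≈ 0.2031.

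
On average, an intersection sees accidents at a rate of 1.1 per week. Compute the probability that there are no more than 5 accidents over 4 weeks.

Over the interval, μ = 1.1 × 4 = 4.4 (4 weeks).
P(N ≤ 5) = Σ_{j=0}^{5} e^(−μ) μ^j/j! ≈ 0.7199.

0.7199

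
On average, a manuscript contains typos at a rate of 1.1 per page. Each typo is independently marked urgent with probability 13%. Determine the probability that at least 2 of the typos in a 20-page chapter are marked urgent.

Thinning: the typos that are marked urgent themselves form a Poisson process with rate 0.13 × 1.1 = 0.143 per page.
Over the interval, μ = 0.143 × 20 = 2.86 (a 20-page chapter = 20 pages).
P(N ≥ 2) = 1 − P(N ≤ 1) ≈ 0.7789.

0.7789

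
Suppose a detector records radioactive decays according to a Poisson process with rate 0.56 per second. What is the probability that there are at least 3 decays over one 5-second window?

Over the interval, μ = 0.56 × 5 = 2.8 (a 5-second window = 5 seconds).
P(N ≥ 3) = 1 − P(N ≤ 2) = 1 − Σ_{j=0}^{2} e^(−μ) μ^j/j! ≈ 0.5305.

0.5305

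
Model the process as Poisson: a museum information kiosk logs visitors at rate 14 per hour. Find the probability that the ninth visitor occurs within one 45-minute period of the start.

Over the interval, μ = 14 × 0.75 = 10.5 (a 45-minute period = 0.75 hours).
The ninth arrival falls in the interval iff at least 9 events occur there: P(S_9 ≤ t) = P(N ≥ 9) = 1 − P(N ≤ 8) ≈ 0.7206.

0.7206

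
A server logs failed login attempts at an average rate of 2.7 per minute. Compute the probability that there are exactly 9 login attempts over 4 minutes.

Over the interval, μ = 2.7 × 4 = 10.8 (4 minutes).
P(N = 9) = e^(−μ) μ^9/9! = e^(−10.8) · 10.8^9/362880 ≈ 0.1124.

0.1124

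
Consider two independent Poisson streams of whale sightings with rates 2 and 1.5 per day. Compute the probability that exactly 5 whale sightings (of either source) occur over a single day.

Independent Poisson processes superpose: combined rate λ = 2 + 1.5 = 3.5 per day.
So μ = 3.5.
P(N = 5) = e^(−3.5) · 3.5^5/5! ≈ 0.1322.

0.1322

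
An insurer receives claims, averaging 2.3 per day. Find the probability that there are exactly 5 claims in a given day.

0.0538

With mean μ = 2.3 per day,
P(N = 5) = e^(−μ) μ^5/5! = e^(−2.3) · 2.3^5/120 ≈ 0.0538.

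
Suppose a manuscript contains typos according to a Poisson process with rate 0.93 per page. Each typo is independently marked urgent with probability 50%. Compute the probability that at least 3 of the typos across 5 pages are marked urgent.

Thinning: the typos that are marked urgent themselves form a Poisson process with rate 0.5 × 0.93 = 0.465 per page.
Over the interval, μ = 0.465 × 5 = 2.325 (5 pages).
P(N ≥ 3) = 1 − P(N ≤ 2) ≈ 0.4106.

0.4106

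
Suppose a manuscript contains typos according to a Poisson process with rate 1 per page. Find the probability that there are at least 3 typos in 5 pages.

0.8753

Over the interval, μ = 1 × 5 = 5 (5 pages).
P(N ≥ 3) = 1 − P(N ≤ 2) = 1 − Σ_{j=0}^{2} e^(−μ) μ^j/j! ≈ 0.8753.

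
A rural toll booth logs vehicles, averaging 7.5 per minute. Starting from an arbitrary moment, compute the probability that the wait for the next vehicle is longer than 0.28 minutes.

0.1225

The wait for the next event is exponential with rate λ = 7.5 per minute.
P(T > 0.28) = e^(−λt) = e^(−7.5 × 0.28) = e^(−2.1) ≈ 0.1225.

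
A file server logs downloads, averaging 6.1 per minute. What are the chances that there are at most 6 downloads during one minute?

With mean μ = 6.1 per minute,
P(N ≤ 6) = Σ_{j=0}^{6} e^(−μ) μ^j/j! ≈ 0.5902.

0.5902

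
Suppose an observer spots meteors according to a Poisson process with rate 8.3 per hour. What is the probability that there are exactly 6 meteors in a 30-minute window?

Over the interval, μ = 8.3 × 0.5 = 4.15 (a 30-minute window = 0.5 hours).
P(N = 6) = e^(−μ) μ^6/6! = e^(−4.15) · 4.15^6/720 ≈ 0.1118.

0.1118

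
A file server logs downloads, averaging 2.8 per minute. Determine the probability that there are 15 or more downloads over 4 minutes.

0.1609

Over the interval, μ = 2.8 × 4 = 11.2 (4 minutes).
P(N ≥ 15) = 1 − P(N ≤ 14) = 1 − Σ_{j=0}^{14} e^(−μ) μ^j/j! ≈ 0.1609.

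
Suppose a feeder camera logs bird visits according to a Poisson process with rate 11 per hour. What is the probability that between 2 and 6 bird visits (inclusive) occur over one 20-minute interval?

0.8018

Over the interval, μ = 11 × 1/3 ≈ 3.66667 (a 20-minute interval = 1/3 hours).
P(2 ≤ N ≤ 6) = Σ_{j=2}^{6} e^(−3.66667) · 3.66667^j/j! ≈ 0.8018.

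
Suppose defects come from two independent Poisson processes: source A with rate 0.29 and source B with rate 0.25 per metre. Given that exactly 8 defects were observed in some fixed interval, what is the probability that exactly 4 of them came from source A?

0.2675

Given the total, each event is independently from source A with probability p = λ_A/(λ_A+λ_B) = 0.29/0.54 ≈ 0.5370.
So K ~ Binomial(8, 0.29/0.54): P(K = 4) = C(8,4) · (0.29/0.54)^4 · (0.25/0.54)^4 ≈ 0.2675.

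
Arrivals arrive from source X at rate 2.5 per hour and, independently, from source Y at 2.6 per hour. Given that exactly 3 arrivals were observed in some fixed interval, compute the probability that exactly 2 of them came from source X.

0.3675

Given the total, each event is independently from source X with probability p = λ_X/(λ_X+λ_Y) = 2.5/5.1 ≈ 0.4902.
So K ~ Binomial(3, 2.5/5.1): P(K = 2) = C(3,2) · (2.5/5.1)^2 · (2.6/5.1)^1 ≈ 0.3675.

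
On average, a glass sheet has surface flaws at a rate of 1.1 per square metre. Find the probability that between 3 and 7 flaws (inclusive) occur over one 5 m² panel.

0.7211

Over the interval, μ = 1.1 × 5 = 5.5 (a 5 m² panel = 5 square metres).
P(3 ≤ N ≤ 7) = Σ_{j=3}^{7} e^(−5.5) · 5.5^j/j! ≈ 0.7211.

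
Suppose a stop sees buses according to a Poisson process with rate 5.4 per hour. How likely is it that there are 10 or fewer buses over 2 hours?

0.4840

Over the interval, μ = 5.4 × 2 = 10.8 (2 hours).
P(N ≤ 10) = Σ_{j=0}^{10} e^(−μ) μ^j/j! ≈ 0.4840.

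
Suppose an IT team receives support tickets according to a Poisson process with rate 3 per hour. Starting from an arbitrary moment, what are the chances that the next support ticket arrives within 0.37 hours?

0.6704

Inter-arrival times are exponential with rate λ = 3 per hour.
P(T ≤ 0.37) = 1 − e^(−λt) = 1 − e^(−3 × 0.37) = 1 − e^(−1.11) ≈ 0.6704.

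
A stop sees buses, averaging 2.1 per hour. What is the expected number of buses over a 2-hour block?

4.2

E[N] = λt = 2.1 × 2 = 4.2 (a 2-hour block = 2 hours).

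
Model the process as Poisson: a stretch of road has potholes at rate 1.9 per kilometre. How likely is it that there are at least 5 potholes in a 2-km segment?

0.3322

Over the interval, μ = 1.9 × 2 = 3.8 (a 2-km segment = 2 kilometres).
P(N ≥ 5) = 1 − P(N ≤ 4) = 1 − Σ_{j=0}^{4} e^(−μ) μ^j/j! ≈ 0.3322.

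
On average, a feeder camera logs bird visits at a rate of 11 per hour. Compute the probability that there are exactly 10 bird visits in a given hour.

0.1194

With mean μ = 11 per hour,
P(N = 10) = e^(−μ) μ^10/10! = e^(−11) · 11^10/3628800 ≈ 0.1194.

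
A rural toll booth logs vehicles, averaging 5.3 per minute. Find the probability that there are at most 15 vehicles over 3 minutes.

0.4767

Over the interval, μ = 5.3 × 3 = 15.9 (3 minutes).
P(N ≤ 15) = Σ_{j=0}^{15} e^(−μ) μ^j/j! ≈ 0.4767.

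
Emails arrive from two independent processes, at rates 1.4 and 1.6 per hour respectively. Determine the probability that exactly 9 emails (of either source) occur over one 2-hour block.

Independent Poisson processes superpose: combined rate λ = 1.4 + 1.6 = 3 per hour.
Over the interval, μ = 3 × 2 = 6 (a 2-hour block = 2 hours).
P(N = 9) = e^(−6) · 6^9/9! ≈ 0.0688.

0.0688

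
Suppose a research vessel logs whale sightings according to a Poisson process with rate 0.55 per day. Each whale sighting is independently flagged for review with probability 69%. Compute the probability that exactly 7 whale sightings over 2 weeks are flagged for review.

0.1168

Thinning: the whale sightings that are flagged for review themselves form a Poisson process with rate 0.69 × 0.55 = 0.3795 per day.
Over the interval, μ = 0.3795 × 14 = 5.313 (2 weeks = 14 days).
P(N = 7) = e^(−5.313) · 5.313^7/7! ≈ 0.1168.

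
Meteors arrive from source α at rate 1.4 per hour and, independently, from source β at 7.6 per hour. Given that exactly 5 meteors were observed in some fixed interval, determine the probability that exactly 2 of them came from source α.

0.1457

Given the total, each event is independently from source α with probability p = λ_α/(λ_α+λ_β) = 1.4/9 ≈ 0.1556.
So K ~ Binomial(5, 1.4/9): P(K = 2) = C(5,2) · (1.4/9)^2 · (7.6/9)^3 ≈ 0.1457.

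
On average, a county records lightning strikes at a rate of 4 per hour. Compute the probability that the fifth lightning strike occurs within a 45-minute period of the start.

Over the interval, μ = 4 × 0.75 = 3 (a 45-minute period = 0.75 hours).
The fifth arrival falls in the interval iff at least 5 events occur there: P(S_5 ≤ t) = P(N ≥ 5) = 1 − P(N ≤ 4) ≈ 0.1847.

0.1847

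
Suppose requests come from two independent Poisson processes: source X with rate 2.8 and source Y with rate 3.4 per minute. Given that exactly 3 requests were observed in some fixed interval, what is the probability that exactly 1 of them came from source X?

Given the total, each event is independently from source X with probability p = λ_X/(λ_X+λ_Y) = 2.8/6.2 ≈ 0.4516.
So K ~ Binomial(3, 2.8/6.2): P(K = 1) = C(3,1) · (2.8/6.2)^1 · (3.4/6.2)^2 ≈ 0.4074.

0.4074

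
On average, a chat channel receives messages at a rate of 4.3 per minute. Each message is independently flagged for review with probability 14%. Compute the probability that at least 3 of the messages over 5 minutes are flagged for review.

Thinning: the messages that are flagged for review themselves form a Poisson process with rate 0.14 × 4.3 = 0.602 per minute.
Over the interval, μ = 0.602 × 5 = 3.01 (5 minutes).
P(N ≥ 3) = 1 − P(N ≤ 2) ≈ 0.5790.

0.5790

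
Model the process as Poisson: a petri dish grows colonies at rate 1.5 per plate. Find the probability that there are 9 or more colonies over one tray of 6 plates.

0.5443

Over the interval, μ = 1.5 × 6 = 9 (a tray of 6 plates = 6 plates).
P(N ≥ 9) = 1 − P(N ≤ 8) = 1 − Σ_{j=0}^{8} e^(−μ) μ^j/j! ≈ 0.5443.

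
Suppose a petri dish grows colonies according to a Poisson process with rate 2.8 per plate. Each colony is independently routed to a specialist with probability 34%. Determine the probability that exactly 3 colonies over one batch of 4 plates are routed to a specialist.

Thinning: the colonies that are routed to a specialist themselves form a Poisson process with rate 0.34 × 2.8 = 0.952 per plate.
Over the interval, μ = 0.952 × 4 = 3.808 (a batch of 4 plates = 4 plates).
P(N = 3) = e^(−3.808) · 3.808^3/3! ≈ 0.2042.

0.2042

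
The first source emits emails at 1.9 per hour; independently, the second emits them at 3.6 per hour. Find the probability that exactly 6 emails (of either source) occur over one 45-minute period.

0.1106

Independent Poisson processes superpose: combined rate λ = 1.9 + 3.6 = 5.5 per hour.
Over the interval, μ = 5.5 × 0.75 = 4.125 (a 45-minute period = 0.75 hours).
P(N = 6) = e^(−4.125) · 4.125^6/6! ≈ 0.1106.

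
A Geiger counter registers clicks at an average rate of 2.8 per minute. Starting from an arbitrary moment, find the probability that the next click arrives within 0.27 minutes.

0.5305

Inter-arrival times are exponential with rate λ = 2.8 per minute.
P(T ≤ 0.27) = 1 − e^(−λt) = 1 − e^(−2.8 × 0.27) = 1 − e^(−0.756) ≈ 0.5305.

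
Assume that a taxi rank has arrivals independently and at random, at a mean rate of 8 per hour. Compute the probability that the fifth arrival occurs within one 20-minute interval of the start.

Over the interval, μ = 8 × 1/3 ≈ 2.66667 (a 20-minute interval = 1/3 hours).
The fifth arrival falls in the interval iff at least 5 events occur there: P(S_5 ≤ t) = P(N ≥ 5) = 1 − P(N ≤ 4) ≈ 0.1322.

0.1322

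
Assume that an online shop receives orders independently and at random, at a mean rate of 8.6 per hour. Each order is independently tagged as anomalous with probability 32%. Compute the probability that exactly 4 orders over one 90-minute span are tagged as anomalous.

0.1950

Thinning: the orders that are tagged as anomalous themselves form a Poisson process with rate 0.32 × 8.6 = 2.752 per hour.
Over the interval, μ = 2.752 × 1.5 = 4.128 (a 90-minute span = 1.5 hours).
P(N = 4) = e^(−4.128) · 4.128^4/4! ≈ 0.1950.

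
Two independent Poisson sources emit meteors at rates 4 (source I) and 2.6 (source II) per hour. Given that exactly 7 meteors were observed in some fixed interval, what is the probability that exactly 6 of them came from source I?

0.1367

Given the total, each event is independently from source I with probability p = λ_I/(λ_I+λ_II) = 4/6.6 ≈ 0.6061.
So K ~ Binomial(7, 4/6.6): P(K = 6) = C(7,6) · (4/6.6)^6 · (2.6/6.6)^1 ≈ 0.1367.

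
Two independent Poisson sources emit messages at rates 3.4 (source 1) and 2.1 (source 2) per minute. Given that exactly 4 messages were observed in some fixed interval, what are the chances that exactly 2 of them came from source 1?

Given the total, each event is independently from source 1 with probability p = λ_1/(λ_1+λ_2) = 3.4/5.5 ≈ 0.6182.
So K ~ Binomial(4, 3.4/5.5): P(K = 2) = C(4,2) · (3.4/5.5)^2 · (2.1/5.5)^2 ≈ 0.3343.

0.3343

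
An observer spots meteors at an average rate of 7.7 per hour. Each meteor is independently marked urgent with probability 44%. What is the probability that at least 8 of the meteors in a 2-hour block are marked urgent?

Thinning: the meteors that are marked urgent themselves form a Poisson process with rate 0.44 × 7.7 = 3.388 per hour.
Over the interval, μ = 3.388 × 2 = 6.776 (a 2-hour block = 2 hours).
P(N ≥ 8) = 1 − P(N ≤ 7) ≈ 0.3680.

0.3680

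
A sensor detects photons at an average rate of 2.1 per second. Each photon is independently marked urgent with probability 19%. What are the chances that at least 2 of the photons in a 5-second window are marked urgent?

Thinning: the photons that are marked urgent themselves form a Poisson process with rate 0.19 × 2.1 = 0.399 per second.
Over the interval, μ = 0.399 × 5 = 1.995 (a 5-second window = 5 seconds).
P(N ≥ 2) = 1 − P(N ≤ 1) ≈ 0.5926.

0.5926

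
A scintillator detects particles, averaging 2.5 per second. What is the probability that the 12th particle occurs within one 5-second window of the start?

Over the interval, μ = 2.5 × 5 = 12.5 (a 5-second window = 5 seconds).
The 12th arrival falls in the interval iff at least 12 events occur there: P(S_12 ≤ t) = P(N ≥ 12) = 1 − P(N ≤ 11) ≈ 0.5942.

0.5942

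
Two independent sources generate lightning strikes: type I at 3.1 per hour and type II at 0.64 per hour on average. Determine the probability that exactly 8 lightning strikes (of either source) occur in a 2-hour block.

0.1371

Independent Poisson processes superpose: combined rate λ = 3.1 + 0.64 = 3.74 per hour.
Over the interval, μ = 3.74 × 2 = 7.48 (a 2-hour block = 2 hours).
P(N = 8) = e^(−7.48) · 7.48^8/8! ≈ 0.1371.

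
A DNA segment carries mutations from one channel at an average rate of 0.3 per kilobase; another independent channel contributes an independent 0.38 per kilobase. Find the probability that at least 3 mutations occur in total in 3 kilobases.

0.3341

Independent Poisson processes superpose: combined rate λ = 0.3 + 0.38 = 0.68 per kilobase.
Over the interval, μ = 0.68 × 3 = 2.04 (3 kilobases).
P(N ≥ 3) = 1 − P(N ≤ 2) ≈ 0.3341.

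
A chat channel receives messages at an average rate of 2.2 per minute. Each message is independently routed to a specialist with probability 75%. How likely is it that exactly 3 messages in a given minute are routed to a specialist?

Thinning: the messages that are routed to a specialist themselves form a Poisson process with rate 0.75 × 2.2 = 1.65 per minute.
So μ = 1.65.
P(N = 3) = e^(−1.65) · 1.65^3/3! ≈ 0.1438.

0.1438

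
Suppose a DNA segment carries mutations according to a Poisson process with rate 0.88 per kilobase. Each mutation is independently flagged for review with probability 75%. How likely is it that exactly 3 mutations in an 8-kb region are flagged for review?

Thinning: the mutations that are flagged for review themselves form a Poisson process with rate 0.75 × 0.88 = 0.66 per kilobase.
Over the interval, μ = 0.66 × 8 = 5.28 (an 8-kb region = 8 kilobases).
P(N = 3) = e^(−5.28) · 5.28^3/3! ≈ 0.1249.

0.1249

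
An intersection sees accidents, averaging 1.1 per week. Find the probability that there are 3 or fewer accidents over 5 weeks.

0.2017

Over the interval, μ = 1.1 × 5 = 5.5 (5 weeks).
P(N ≤ 3) = Σ_{j=0}^{3} e^(−μ) μ^j/j! ≈ 0.2017.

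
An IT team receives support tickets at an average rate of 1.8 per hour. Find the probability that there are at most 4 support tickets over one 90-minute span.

Over the interval, μ = 1.8 × 1.5 = 2.7 (a 90-minute span = 1.5 hours).
P(N ≤ 4) = Σ_{j=0}^{4} e^(−μ) μ^j/j! ≈ 0.8629.

0.8629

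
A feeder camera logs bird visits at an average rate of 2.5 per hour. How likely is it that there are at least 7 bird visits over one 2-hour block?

Over the interval, μ = 2.5 × 2 = 5 (a 2-hour block = 2 hours).
P(N ≥ 7) = 1 − P(N ≤ 6) = 1 − Σ_{j=0}^{6} e^(−μ) μ^j/j! ≈ 0.2378.

0.2378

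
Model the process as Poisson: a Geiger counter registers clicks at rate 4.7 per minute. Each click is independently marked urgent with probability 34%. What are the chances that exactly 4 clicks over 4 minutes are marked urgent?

0.1165

Thinning: the clicks that are marked urgent themselves form a Poisson process with rate 0.34 × 4.7 = 1.598 per minute.
Over the interval, μ = 1.598 × 4 = 6.392 (4 minutes).
P(N = 4) = e^(−6.392) · 6.392^4/4! ≈ 0.1165.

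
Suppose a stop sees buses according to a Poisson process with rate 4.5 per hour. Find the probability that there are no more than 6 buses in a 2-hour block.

Over the interval, μ = 4.5 × 2 = 9 (a 2-hour block = 2 hours).
P(N ≤ 6) = Σ_{j=0}^{6} e^(−μ) μ^j/j! ≈ 0.2068.

0.2068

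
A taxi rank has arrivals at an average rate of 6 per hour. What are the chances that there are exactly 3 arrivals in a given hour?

0.0892

With mean μ = 6 per hour,
P(N = 3) = e^(−μ) μ^3/3! = e^(−6) · 6^3/6 ≈ 0.0892.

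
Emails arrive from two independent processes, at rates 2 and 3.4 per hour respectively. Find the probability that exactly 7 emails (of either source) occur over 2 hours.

0.0694

Independent Poisson processes superpose: combined rate λ = 2 + 3.4 = 5.4 per hour.
Over the interval, μ = 5.4 × 2 = 10.8 (2 hours).
P(N = 7) = e^(−10.8) · 10.8^7/7! ≈ 0.0694.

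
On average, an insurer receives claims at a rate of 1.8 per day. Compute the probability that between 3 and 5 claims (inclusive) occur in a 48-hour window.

0.5414

Over the interval, μ = 1.8 × 2 = 3.6 (a 48-hour window = 2 days).
P(3 ≤ N ≤ 5) = Σ_{j=3}^{5} e^(−3.6) · 3.6^j/j! ≈ 0.5414.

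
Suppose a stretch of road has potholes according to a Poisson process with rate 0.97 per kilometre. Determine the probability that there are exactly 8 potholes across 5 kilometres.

0.0594

Over the interval, μ = 0.97 × 5 = 4.85 (5 kilometres).
P(N = 8) = e^(−μ) μ^8/8! = e^(−4.85) · 4.85^8/40320 ≈ 0.0594.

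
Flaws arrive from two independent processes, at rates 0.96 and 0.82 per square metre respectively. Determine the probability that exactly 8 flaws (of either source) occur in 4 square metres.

Independent Poisson processes superpose: combined rate λ = 0.96 + 0.82 = 1.78 per square metre.
Over the interval, μ = 1.78 × 4 = 7.12 (4 square metres).
P(N = 8) = e^(−7.12) · 7.12^8/8! ≈ 0.1325.

0.1325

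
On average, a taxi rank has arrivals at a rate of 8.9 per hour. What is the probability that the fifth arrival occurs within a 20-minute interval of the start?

0.1792

Over the interval, μ = 8.9 × 1/3 ≈ 2.96667 (a 20-minute interval = 1/3 hours).
The fifth arrival falls in the interval iff at least 5 events occur there: P(S_5 ≤ t) = P(N ≥ 5) = 1 − P(N ≤ 4) ≈ 0.1792.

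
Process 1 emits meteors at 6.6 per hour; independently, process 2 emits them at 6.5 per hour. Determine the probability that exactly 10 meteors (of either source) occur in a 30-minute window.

0.0573

Independent Poisson processes superpose: combined rate λ = 6.6 + 6.5 = 13.1 per hour.
Over the interval, μ = 13.1 × 0.5 = 6.55 (a 30-minute window = 0.5 hours).
P(N = 10) = e^(−6.55) · 6.55^10/10! ≈ 0.0573.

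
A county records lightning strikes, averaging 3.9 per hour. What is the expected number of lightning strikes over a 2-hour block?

7.8

E[N] = λt = 3.9 × 2 = 7.8 (a 2-hour block = 2 hours).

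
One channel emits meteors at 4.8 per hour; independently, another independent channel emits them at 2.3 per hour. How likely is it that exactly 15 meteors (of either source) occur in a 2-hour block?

0.1002

Independent Poisson processes superpose: combined rate λ = 4.8 + 2.3 = 7.1 per hour.
Over the interval, μ = 7.1 × 2 = 14.2 (a 2-hour block = 2 hours).
P(N = 15) = e^(−14.2) · 14.2^15/15! ≈ 0.1002.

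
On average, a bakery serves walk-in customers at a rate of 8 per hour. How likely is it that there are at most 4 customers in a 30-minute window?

0.6288

Over the interval, μ = 8 × 0.5 = 4 (a 30-minute window = 0.5 hours).
P(N ≤ 4) = Σ_{j=0}^{4} e^(−μ) μ^j/j! ≈ 0.6288.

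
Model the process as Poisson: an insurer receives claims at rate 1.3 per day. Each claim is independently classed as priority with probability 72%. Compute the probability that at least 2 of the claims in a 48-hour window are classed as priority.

0.5582

Thinning: the claims that are classed as priority themselves form a Poisson process with rate 0.72 × 1.3 = 0.936 per day.
Over the interval, μ = 0.936 × 2 = 1.872 (a 48-hour window = 2 days).
P(N ≥ 2) = 1 − P(N ≤ 1) ≈ 0.5582.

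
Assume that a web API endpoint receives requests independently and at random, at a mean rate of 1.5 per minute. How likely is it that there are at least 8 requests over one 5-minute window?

0.4754

Over the interval, μ = 1.5 × 5 = 7.5 (a 5-minute window = 5 minutes).
P(N ≥ 8) = 1 − P(N ≤ 7) = 1 − Σ_{j=0}^{7} e^(−μ) μ^j/j! ≈ 0.4754.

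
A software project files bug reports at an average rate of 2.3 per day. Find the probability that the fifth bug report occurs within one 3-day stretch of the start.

Over the interval, μ = 2.3 × 3 = 6.9 (a 3-day stretch = 3 days).
The fifth arrival falls in the interval iff at least 5 events occur there: P(S_5 ≤ t) = P(N ≥ 5) = 1 − P(N ≤ 4) ≈ 0.8177.

0.8177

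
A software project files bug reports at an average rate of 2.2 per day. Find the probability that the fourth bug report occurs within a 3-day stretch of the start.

0.8948

Over the interval, μ = 2.2 × 3 = 6.6 (a 3-day stretch = 3 days).
The fourth arrival falls in the interval iff at least 4 events occur there: P(S_4 ≤ t) = P(N ≥ 4) = 1 − P(N ≤ 3) ≈ 0.8948.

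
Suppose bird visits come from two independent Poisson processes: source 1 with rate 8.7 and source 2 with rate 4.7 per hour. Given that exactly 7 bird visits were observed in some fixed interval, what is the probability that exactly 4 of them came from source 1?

0.2684

Given the total, each event is independently from source 1 with probability p = λ_1/(λ_1+λ_2) = 8.7/13.4 ≈ 0.6493.
So K ~ Binomial(7, 8.7/13.4): P(K = 4) = C(7,4) · (8.7/13.4)^4 · (4.7/13.4)^3 ≈ 0.2684.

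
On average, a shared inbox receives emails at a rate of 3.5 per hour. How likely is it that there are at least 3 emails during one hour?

0.6792

With mean μ = 3.5 per hour,
P(N ≥ 3) = 1 − P(N ≤ 2) = 1 − Σ_{j=0}^{2} e^(−μ) μ^j/j! ≈ 0.6792.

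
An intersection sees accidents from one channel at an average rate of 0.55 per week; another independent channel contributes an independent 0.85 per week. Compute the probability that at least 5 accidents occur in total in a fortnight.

0.1523

Independent Poisson processes superpose: combined rate λ = 0.55 + 0.85 = 1.4 per week.
Over the interval, μ = 1.4 × 2 = 2.8 (a fortnight = 2 weeks).
P(N ≥ 5) = 1 − P(N ≤ 4) ≈ 0.1523.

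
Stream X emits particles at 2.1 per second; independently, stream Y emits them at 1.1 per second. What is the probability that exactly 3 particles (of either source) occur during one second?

0.2226

Independent Poisson processes superpose: combined rate λ = 2.1 + 1.1 = 3.2 per second.
So μ = 3.2.
P(N = 3) = e^(−3.2) · 3.2^3/3! ≈ 0.2226.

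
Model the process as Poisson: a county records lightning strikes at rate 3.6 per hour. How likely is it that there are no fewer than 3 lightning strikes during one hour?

With mean μ = 3.6 per hour,
P(N ≥ 3) = 1 − P(N ≤ 2) = 1 − Σ_{j=0}^{2} e^(−μ) μ^j/j! ≈ 0.6973.

0.6973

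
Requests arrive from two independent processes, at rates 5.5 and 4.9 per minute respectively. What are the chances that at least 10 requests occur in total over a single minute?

Independent Poisson processes superpose: combined rate λ = 5.5 + 4.9 = 10.4 per minute.
So μ = 10.4.
P(N ≥ 10) = 1 − P(N ≤ 9) ≈ 0.5910.

0.5910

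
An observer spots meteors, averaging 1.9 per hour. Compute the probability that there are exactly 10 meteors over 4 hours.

Over the interval, μ = 1.9 × 4 = 7.6 (4 hours).
P(N = 10) = e^(−μ) μ^10/10! = e^(−7.6) · 7.6^10/3628800 ≈ 0.0887.

0.0887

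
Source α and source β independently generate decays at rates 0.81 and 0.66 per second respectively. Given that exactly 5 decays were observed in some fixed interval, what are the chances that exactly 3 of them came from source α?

0.3373

Given the total, each event is independently from source α with probability p = λ_α/(λ_α+λ_β) = 0.81/1.47 ≈ 0.5510.
So K ~ Binomial(5, 0.81/1.47): P(K = 3) = C(5,3) · (0.81/1.47)^3 · (0.66/1.47)^2 ≈ 0.3373.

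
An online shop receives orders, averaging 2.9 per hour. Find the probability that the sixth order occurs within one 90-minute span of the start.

Over the interval, μ = 2.9 × 1.5 = 4.35 (a 90-minute span = 1.5 hours).
The sixth arrival falls in the interval iff at least 6 events occur there: P(S_6 ≤ t) = P(N ≥ 6) = 1 − P(N ≤ 5) ≈ 0.2717.

0.2717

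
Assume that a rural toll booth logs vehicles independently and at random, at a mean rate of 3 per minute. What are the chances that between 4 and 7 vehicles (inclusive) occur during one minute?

0.3409

With mean μ = 3 per minute,
P(4 ≤ N ≤ 7) = Σ_{j=4}^{7} e^(−3) · 3^j/j! ≈ 0.3409.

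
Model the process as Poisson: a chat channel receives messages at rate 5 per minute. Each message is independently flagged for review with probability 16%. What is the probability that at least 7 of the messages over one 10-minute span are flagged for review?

0.6866

Thinning: the messages that are flagged for review themselves form a Poisson process with rate 0.16 × 5 = 0.8 per minute.
Over the interval, μ = 0.8 × 10 = 8 (a 10-minute span = 10 minutes).
P(N ≥ 7) = 1 − P(N ≤ 6) ≈ 0.6866.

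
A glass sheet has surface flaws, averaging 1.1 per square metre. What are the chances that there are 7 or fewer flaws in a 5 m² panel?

0.8095

Over the interval, μ = 1.1 × 5 = 5.5 (a 5 m² panel = 5 square metres).
P(N ≤ 7) = Σ_{j=0}^{7} e^(−μ) μ^j/j! ≈ 0.8095.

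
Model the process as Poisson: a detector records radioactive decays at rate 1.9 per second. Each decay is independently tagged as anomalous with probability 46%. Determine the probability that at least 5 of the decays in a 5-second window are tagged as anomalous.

Thinning: the decays that are tagged as anomalous themselves form a Poisson process with rate 0.46 × 1.9 = 0.874 per second.
Over the interval, μ = 0.874 × 5 = 4.37 (a 5-second window = 5 seconds).
P(N ≥ 5) = 1 − P(N ≤ 4) ≈ 0.4431.

0.4431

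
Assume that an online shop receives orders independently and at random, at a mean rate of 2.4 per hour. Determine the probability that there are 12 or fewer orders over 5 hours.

0.5760

Over the interval, μ = 2.4 × 5 = 12 (5 hours).
P(N ≤ 12) = Σ_{j=0}^{12} e^(−μ) μ^j/j! ≈ 0.5760.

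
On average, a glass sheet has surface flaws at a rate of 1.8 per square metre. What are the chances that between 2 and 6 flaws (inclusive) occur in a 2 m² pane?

0.8010

Over the interval, μ = 1.8 × 2 = 3.6 (a 2 m² pane = 2 square metres).
P(2 ≤ N ≤ 6) = Σ_{j=2}^{6} e^(−3.6) · 3.6^j/j! ≈ 0.8010.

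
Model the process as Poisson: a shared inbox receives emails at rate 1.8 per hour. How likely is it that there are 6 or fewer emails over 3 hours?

Over the interval, μ = 1.8 × 3 = 5.4 (3 hours).
P(N ≤ 6) = Σ_{j=0}^{6} e^(−μ) μ^j/j! ≈ 0.7017.

0.7017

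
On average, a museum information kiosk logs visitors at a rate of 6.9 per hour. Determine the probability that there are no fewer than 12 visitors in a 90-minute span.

0.3436

Over the interval, μ = 6.9 × 1.5 = 10.35 (a 90-minute span = 1.5 hours).
P(N ≥ 12) = 1 − P(N ≤ 11) = 1 − Σ_{j=0}^{11} e^(−μ) μ^j/j! ≈ 0.3436.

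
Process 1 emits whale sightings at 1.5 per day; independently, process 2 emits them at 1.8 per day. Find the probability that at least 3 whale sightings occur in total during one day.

Independent Poisson processes superpose: combined rate λ = 1.5 + 1.8 = 3.3 per day.
So μ = 3.3.
P(N ≥ 3) = 1 − P(N ≤ 2) ≈ 0.6406.

0.6406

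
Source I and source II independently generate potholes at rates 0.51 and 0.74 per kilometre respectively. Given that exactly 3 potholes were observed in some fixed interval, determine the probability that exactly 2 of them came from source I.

Given the total, each event is independently from source I with probability p = λ_I/(λ_I+λ_II) = 0.51/1.25 = 0.4080.
So K ~ Binomial(3, 0.51/1.25): P(K = 2) = C(3,2) · (0.51/1.25)^2 · (0.74/1.25)^1 ≈ 0.2956.

0.2956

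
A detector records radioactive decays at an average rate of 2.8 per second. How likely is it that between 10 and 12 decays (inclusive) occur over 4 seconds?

Over the interval, μ = 2.8 × 4 = 11.2 (4 seconds).
P(10 ≤ N ≤ 12) = Σ_{j=10}^{12} e^(−11.2) · 11.2^j/j! ≈ 0.3474.

0.3474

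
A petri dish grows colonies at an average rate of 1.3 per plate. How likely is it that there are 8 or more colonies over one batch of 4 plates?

0.1551

Over the interval, μ = 1.3 × 4 = 5.2 (a batch of 4 plates = 4 plates).
P(N ≥ 8) = 1 − P(N ≤ 7) = 1 − Σ_{j=0}^{7} e^(−μ) μ^j/j! ≈ 0.1551.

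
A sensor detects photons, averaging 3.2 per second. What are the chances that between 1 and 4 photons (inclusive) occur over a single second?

0.7399

With mean μ = 3.2 per second,
P(1 ≤ N ≤ 4) = Σ_{j=1}^{4} e^(−3.2) · 3.2^j/j! ≈ 0.7399.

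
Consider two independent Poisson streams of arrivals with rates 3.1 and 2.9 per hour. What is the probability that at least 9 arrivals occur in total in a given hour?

0.1528

Independent Poisson processes superpose: combined rate λ = 3.1 + 2.9 = 6 per hour.
So μ = 6.
P(N ≥ 9) = 1 − P(N ≤ 8) ≈ 0.1528.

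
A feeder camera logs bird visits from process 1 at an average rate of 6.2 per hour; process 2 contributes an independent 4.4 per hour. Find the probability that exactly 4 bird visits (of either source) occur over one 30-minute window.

0.1641

Independent Poisson processes superpose: combined rate λ = 6.2 + 4.4 = 10.6 per hour.
Over the interval, μ = 10.6 × 0.5 = 5.3 (a 30-minute window = 0.5 hours).
P(N = 4) = e^(−5.3) · 5.3^4/4! ≈ 0.1641.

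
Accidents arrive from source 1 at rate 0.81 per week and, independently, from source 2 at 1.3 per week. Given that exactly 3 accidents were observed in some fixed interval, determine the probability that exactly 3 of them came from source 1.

Given the total, each event is independently from source 1 with probability p = λ_1/(λ_1+λ_2) = 0.81/2.11 ≈ 0.3839.
So K ~ Binomial(3, 0.81/2.11): P(K = 3) = C(3,3) · (0.81/2.11)^3 · (1.3/2.11)^0 ≈ 0.0566.

0.0566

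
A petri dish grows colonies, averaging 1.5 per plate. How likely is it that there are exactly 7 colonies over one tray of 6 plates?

Over the interval, μ = 1.5 × 6 = 9 (a tray of 6 plates = 6 plates).
P(N = 7) = e^(−μ) μ^7/7! = e^(−9) · 9^7/5040 ≈ 0.1171.

0.1171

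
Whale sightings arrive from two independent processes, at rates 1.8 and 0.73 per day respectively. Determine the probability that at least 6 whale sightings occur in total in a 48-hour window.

Independent Poisson processes superpose: combined rate λ = 1.8 + 0.73 = 2.53 per day.
Over the interval, μ = 2.53 × 2 = 5.06 (a 48-hour window = 2 days).
P(N ≥ 6) = 1 − P(N ≤ 5) ≈ 0.3946.

0.3946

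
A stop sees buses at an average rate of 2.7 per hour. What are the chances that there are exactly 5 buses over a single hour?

0.0804

With mean μ = 2.7 per hour,
P(N = 5) = e^(−μ) μ^5/5! = e^(−2.7) · 2.7^5/120 ≈ 0.0804.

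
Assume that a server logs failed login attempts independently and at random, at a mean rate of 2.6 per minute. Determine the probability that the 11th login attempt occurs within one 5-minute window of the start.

0.7483

Over the interval, μ = 2.6 × 5 = 13 (a 5-minute window = 5 minutes).
The 11th arrival falls in the interval iff at least 11 events occur there: P(S_11 ≤ t) = P(N ≥ 11) = 1 − P(N ≤ 10) ≈ 0.7483.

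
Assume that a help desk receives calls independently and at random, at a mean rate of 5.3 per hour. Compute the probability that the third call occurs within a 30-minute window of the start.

0.4940

Over the interval, μ = 5.3 × 0.5 = 2.65 (a 30-minute window = 0.5 hours).
The third arrival falls in the interval iff at least 3 events occur there: P(S_3 ≤ t) = P(N ≥ 3) = 1 − P(N ≤ 2) ≈ 0.4940.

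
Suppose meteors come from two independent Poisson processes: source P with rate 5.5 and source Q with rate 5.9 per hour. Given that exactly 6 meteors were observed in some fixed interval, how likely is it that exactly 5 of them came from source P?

Given the total, each event is independently from source P with probability p = λ_P/(λ_P+λ_Q) = 5.5/11.4 ≈ 0.4825.
So K ~ Binomial(6, 5.5/11.4): P(K = 5) = C(6,5) · (5.5/11.4)^5 · (5.9/11.4)^1 ≈ 0.0812.

0.0812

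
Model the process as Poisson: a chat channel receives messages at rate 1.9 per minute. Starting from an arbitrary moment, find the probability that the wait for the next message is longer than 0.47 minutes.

0.4094

The wait for the next event is exponential with rate λ = 1.9 per minute.
P(T > 0.47) = e^(−λt) = e^(−1.9 × 0.47) = e^(−0.893) ≈ 0.4094.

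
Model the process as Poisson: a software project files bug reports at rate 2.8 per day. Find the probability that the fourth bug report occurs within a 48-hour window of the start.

Over the interval, μ = 2.8 × 2 = 5.6 (a 48-hour window = 2 days).
The fourth arrival falls in the interval iff at least 4 events occur there: P(S_4 ≤ t) = P(N ≥ 4) = 1 − P(N ≤ 3) ≈ 0.8094.

0.8094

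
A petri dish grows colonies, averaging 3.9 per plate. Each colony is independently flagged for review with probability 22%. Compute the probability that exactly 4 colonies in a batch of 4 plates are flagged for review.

0.1868

Thinning: the colonies that are flagged for review themselves form a Poisson process with rate 0.22 × 3.9 = 0.858 per plate.
Over the interval, μ = 0.858 × 4 = 3.432 (a batch of 4 plates = 4 plates).
P(N = 4) = e^(−3.432) · 3.432^4/4! ≈ 0.1868.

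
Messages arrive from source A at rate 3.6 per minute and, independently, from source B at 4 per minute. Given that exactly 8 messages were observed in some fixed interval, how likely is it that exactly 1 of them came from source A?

Given the total, each event is independently from source A with probability p = λ_A/(λ_A+λ_B) = 3.6/7.6 ≈ 0.4737.
So K ~ Binomial(8, 3.6/7.6): P(K = 1) = C(8,1) · (3.6/7.6)^1 · (4/7.6)^7 ≈ 0.0424.

0.0424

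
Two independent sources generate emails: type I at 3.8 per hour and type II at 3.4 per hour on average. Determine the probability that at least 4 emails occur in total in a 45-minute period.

0.7867

Independent Poisson processes superpose: combined rate λ = 3.8 + 3.4 = 7.2 per hour.
Over the interval, μ = 7.2 × 0.75 = 5.4 (a 45-minute period = 0.75 hours).
P(N ≥ 4) = 1 − P(N ≤ 3) ≈ 0.7867.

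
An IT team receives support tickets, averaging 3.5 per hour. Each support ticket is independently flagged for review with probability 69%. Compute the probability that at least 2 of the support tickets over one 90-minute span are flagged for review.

0.8765

Thinning: the support tickets that are flagged for review themselves form a Poisson process with rate 0.69 × 3.5 = 2.415 per hour.
Over the interval, μ = 2.415 × 1.5 = 3.6225 (a 90-minute span = 1.5 hours).
P(N ≥ 2) = 1 − P(N ≤ 1) ≈ 0.8765.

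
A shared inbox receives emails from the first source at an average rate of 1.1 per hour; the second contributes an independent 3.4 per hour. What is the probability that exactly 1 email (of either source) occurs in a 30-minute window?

0.2371

Independent Poisson processes superpose: combined rate λ = 1.1 + 3.4 = 4.5 per hour.
Over the interval, μ = 4.5 × 0.5 = 2.25 (a 30-minute window = 0.5 hours).
P(N = 1) = e^(−2.25) · 2.25^1/1! ≈ 0.2371.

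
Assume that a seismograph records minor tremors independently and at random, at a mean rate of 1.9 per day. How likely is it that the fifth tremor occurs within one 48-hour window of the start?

0.3322

Over the interval, μ = 1.9 × 2 = 3.8 (a 48-hour window = 2 days).
The fifth arrival falls in the interval iff at least 5 events occur there: P(S_5 ≤ t) = P(N ≥ 5) = 1 − P(N ≤ 4) ≈ 0.3322.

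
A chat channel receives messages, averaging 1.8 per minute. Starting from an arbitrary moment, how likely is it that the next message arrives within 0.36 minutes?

0.4769

Inter-arrival times are exponential with rate λ = 1.8 per minute.
P(T ≤ 0.36) = 1 − e^(−λt) = 1 − e^(−1.8 × 0.36) = 1 − e^(−0.648) ≈ 0.4769.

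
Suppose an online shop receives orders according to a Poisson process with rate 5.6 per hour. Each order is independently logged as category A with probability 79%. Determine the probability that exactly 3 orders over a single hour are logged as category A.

0.1730

Thinning: the orders that are logged as category A themselves form a Poisson process with rate 0.79 × 5.6 = 4.424 per hour.
So μ = 4.424.
P(N = 3) = e^(−4.424) · 4.424^3/3! ≈ 0.1730.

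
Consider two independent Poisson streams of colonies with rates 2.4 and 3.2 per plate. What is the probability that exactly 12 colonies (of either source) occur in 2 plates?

Independent Poisson processes superpose: combined rate λ = 2.4 + 3.2 = 5.6 per plate.
Over the interval, μ = 5.6 × 2 = 11.2 (2 plates).
P(N = 12) = e^(−11.2) · 11.2^12/12! ≈ 0.1112.

0.1112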